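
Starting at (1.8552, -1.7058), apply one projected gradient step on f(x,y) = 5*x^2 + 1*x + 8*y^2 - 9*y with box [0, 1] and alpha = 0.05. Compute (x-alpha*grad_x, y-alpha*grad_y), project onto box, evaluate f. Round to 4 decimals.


Step 1: Compute gradient at (1.8552, -1.7058).
grad_x = 2*5*1.8552 + 1 = 19.552
grad_y = 2*8*-1.7058 - 9 = -36.2928
Step 2: Gradient step.
x_raw = 1.8552 - 0.05*19.552 = 0.8776
y_raw = -1.7058 - 0.05*-36.2928 = 0.1088
Step 3: Project onto [0, 1].
x_proj = clip(0.8776) = 0.8776
y_proj = clip(0.1088) = 0.1088
Step 4: Evaluate f.
f(0.8776, 0.1088) = 3.8437


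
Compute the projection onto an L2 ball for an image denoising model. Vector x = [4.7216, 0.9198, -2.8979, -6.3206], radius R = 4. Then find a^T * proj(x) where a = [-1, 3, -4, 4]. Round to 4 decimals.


Step 1: Compute ||x|| (intermediates to 6 decimals).
||x|| = sqrt(4.7216^2 + 0.9198^2 + (-2.8979)^2 + (-6.3206)^2) = 8.455019
Step 2: Project.
Since ||x|| > R, scale = R/||x|| = 4/8.455019 = 0.473092, proj(x) = scale * x
proj(x) = [2.233751, 0.43515, -1.370973, -2.990225]
Step 3: Dot product.
a^T * proj(x) = -1*2.233751 + 3*0.43515 - 4*(-1.370973) + 4*(-2.990225) = -7.4053


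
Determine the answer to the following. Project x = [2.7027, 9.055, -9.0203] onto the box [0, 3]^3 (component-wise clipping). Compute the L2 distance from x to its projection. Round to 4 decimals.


Project each component onto [0, 3].
clip(2.7027) = 2.7027, clip(9.055) = 3.0, clip(-9.0203) = 0.0
Projection = [2.7027, 3.0, 0.0]
Squared diffs: [0.0, 36.663, 81.3658]
Distance = sqrt(118.0288) = 10.8641


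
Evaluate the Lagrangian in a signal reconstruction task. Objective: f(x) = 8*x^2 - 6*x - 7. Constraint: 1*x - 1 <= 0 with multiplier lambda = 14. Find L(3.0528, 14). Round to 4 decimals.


Step 1: Evaluate f(x).
f(3.0528) = 8*3.0528^2 - 6*3.0528 - 7 = 49.2399
Step 2: Evaluate g(x).
g(3.0528) = 1*3.0528 - 1 = 2.0528
Step 3: Compute Lagrangian.
L = 49.2399 + 14*2.0528 = 77.9791


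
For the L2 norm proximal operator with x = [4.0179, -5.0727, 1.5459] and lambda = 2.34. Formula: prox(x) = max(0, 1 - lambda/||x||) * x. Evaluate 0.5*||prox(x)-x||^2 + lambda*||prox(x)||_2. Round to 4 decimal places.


Step 1: Compute ||x||.
||x|| = 6.6532
Step 2: Compute scaling factor.
scale = max(0, 1 - 2.34/6.6532) = 0.6483
Step 3: prox(x) = [2.6048, -3.2886, 1.0022]
||prox(x)|| = 4.3132
Step 4: Proximal objective.
0.5*||prox-x||^2 = 2.7378
lambda*||prox|| = 10.0929
Total = 12.8308


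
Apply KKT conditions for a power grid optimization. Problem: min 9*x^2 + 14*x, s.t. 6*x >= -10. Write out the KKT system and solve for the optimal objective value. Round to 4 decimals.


Step 1: Try lambda = 0 (constraint inactive).
Stationarity: 2*9*x + 14 = 0
x* = -14/(2*9) = -7/9 = -0.7778 (rounded; the exact value -7/9 is used below)
Check constraint: 6*-0.7778 = -4.6668 >= -10 -- satisfied.
Step 2: Compute optimal value.
f(x*) = 9*(-7/9)^2 + 14*(-7/9) = -5.4444


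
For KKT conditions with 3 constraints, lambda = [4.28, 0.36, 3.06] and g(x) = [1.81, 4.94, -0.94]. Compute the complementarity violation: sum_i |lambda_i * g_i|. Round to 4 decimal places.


KKT complementary slackness check:
lambda_1 * g_1 = 4.28 * 1.81 = 7.7468
lambda_2 * g_2 = 0.36 * 4.94 = 1.7784
lambda_3 * g_3 = 3.06 * -0.94 = -2.8764
Total violation = 7.7468 + 1.7784 + 2.8764 = 12.4016


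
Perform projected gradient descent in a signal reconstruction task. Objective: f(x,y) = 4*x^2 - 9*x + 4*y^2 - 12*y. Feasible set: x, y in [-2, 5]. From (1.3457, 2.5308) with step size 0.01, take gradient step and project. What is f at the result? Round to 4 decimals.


Step 1: Compute gradient at (1.3457, 2.5308).
grad_x = 2*4*1.3457 - 9 = 1.7656
grad_y = 2*4*2.5308 - 12 = 8.2464
Step 2: Gradient step.
x_raw = 1.3457 - 0.01*1.7656 = 1.328
y_raw = 2.5308 - 0.01*8.2464 = 2.4483
Step 3: Project onto [-2, 5].
x_proj = clip(1.328) = 1.328
y_proj = clip(2.4483) = 2.4483
Step 4: Evaluate f.
f(1.328, 2.4483) = -10.3002


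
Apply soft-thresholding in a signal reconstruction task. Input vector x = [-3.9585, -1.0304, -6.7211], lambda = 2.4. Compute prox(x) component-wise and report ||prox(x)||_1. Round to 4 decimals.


Soft-thresholding with lambda = 2.4:
prox(-3.9585) = sign(-3.9585)*max(|-3.9585| - 2.4, 0) = -1.5585
prox(-1.0304) = sign(-1.0304)*max(|-1.0304| - 2.4, 0) = 0.0
prox(-6.7211) = sign(-6.7211)*max(|-6.7211| - 2.4, 0) = -4.3211
prox(x) = [-1.5585, 0.0, -4.3211]
||prox(x)||_1 = 1.5585 + 0.0 + 4.3211 = 5.8796


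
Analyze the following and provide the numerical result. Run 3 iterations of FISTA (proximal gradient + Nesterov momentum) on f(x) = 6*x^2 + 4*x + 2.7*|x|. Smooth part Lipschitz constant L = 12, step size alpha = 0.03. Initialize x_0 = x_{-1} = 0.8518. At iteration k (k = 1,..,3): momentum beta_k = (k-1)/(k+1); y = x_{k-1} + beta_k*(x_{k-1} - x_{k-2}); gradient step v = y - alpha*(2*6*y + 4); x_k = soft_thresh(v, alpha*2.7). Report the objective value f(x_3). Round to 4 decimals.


FISTA on f(x) = 6*x^2 + 4*x + 2.7*|x|
L = 12, alpha = 0.03
Iteration 1: beta = 0.0, y = 0.8518 + 0.0*(0.8518 - 0.8518) = 0.8518
  grad(y) = 14.2216, v = y - alpha*grad = 0.4252
  prox(v) = soft_thresh(0.4252, 0.081) = 0.3442
Iteration 2: beta = 0.3333, y = 0.3442 + 0.3333*(0.3442 - 0.8518) = 0.1749
  grad(y) = 6.0992, v = y - alpha*grad = -0.008
  prox(v) = soft_thresh(-0.008, 0.081) = 0.0
Iteration 3: beta = 0.5, y = 0.0 + 0.5*(0.0 - 0.3442) = -0.1721
  grad(y) = 1.9351, v = y - alpha*grad = -0.2301
  prox(v) = soft_thresh(-0.2301, 0.081) = -0.1491
f(x_3) = 6*(-0.1491)^2 + 4*(-0.1491) + 2.7*|-0.1491| = -0.0604


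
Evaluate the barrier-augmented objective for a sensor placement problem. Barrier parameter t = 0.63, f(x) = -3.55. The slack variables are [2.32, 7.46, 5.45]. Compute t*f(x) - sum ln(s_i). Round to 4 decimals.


Step 1: Compute log-barrier.
ln values: [0.8416, 2.0096, 1.6956]
phi = -(0.8416 + 2.0096 + 1.6956) = -4.5467
Step 2: Compute augmented objective.
t*f(x) = 0.63*-3.55 = -2.2365
Total = -2.2365 - 4.5467 = -6.7832


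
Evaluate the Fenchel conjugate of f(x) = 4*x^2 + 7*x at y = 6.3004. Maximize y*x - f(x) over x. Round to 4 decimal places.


f*(y) = sup_x {y*x - a*x^2 - b*x} = sup_x {(y-b)*x - a*x^2}
FOC: (y - b) - 2a*x = 0 => x* = (y - b)/(2a)
x* = (6.3004 - 7)/(2*4) = -0.0875
f*(6.3004) = (y-b)^2/(4a) = (6.3004 - 7)^2/(4*4)
= 0.4894/16 = 0.0306


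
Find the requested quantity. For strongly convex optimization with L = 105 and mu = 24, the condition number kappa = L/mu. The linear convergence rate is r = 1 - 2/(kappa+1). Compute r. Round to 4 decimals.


Step 1: Compute the condition number.
kappa = L/mu = 105/24 = 4.375
Step 2: Compute the convergence rate.
r = 1 - 2/(kappa + 1) = 1 - 2*mu/(L + mu) = (L - mu)/(L + mu) = 81/129 = 0.6279


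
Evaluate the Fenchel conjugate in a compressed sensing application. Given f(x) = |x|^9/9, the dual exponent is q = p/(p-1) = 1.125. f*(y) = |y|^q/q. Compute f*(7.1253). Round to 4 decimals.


The conjugate exponent q satisfies 1/p + 1/q = 1.
p = 9, so q = 9/(9 - 1) = 1.125
|y|^q = 7.1253^1.125 = 9.1076
f*(7.1253) = 9.1076 / 1.125 = 8.0956


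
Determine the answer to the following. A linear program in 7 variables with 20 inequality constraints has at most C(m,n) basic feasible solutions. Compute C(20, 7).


Each vertex corresponds to some choice of n active constraints out of m, so the number of vertices is at most C(m, n) = m! / (n!(m-n)!).
m = 20, n = 7
Numerator: 20 * 19 * 18 * 17 * 16 * 15 * 14
Denominator: 7! = 5040
C(20, 7) = 77520


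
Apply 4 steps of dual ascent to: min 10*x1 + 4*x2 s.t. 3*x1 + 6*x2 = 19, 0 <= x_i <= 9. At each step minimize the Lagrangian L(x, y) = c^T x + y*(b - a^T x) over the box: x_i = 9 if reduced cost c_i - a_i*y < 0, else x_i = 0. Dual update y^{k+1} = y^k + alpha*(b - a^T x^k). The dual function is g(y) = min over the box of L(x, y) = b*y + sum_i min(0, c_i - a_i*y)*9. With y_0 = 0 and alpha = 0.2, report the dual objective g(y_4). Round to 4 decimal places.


Dual ascent for LP: min 10*x1 + 4*x2, 3*x1 + 6*x2 = 19, 0 <= x_i <= 9
Step 1: y^k = 0.0, reduced costs: (10.0, 4.0)
  x^k = (0.0, 0.0), subgradient = b - a^T x = 19.0
  y^{k+1} = 0.0 + 0.2*19.0 = 3.8
Step 2: y^k = 3.8, reduced costs: (-1.4, -18.8)
  x^k = (9.0, 9.0), subgradient = b - a^T x = -62.0
  y^{k+1} = 3.8 + 0.2*-62.0 = -8.6
Step 3: y^k = -8.6, reduced costs: (35.8, 55.6)
  x^k = (0.0, 0.0), subgradient = b - a^T x = 19.0
  y^{k+1} = -8.6 + 0.2*19.0 = -4.8
Step 4: y^k = -4.8, reduced costs: (24.4, 32.8)
  x^k = (0.0, 0.0), subgradient = b - a^T x = 19.0
  y^{k+1} = -4.8 + 0.2*19.0 = -1.0
Dual objective at y_4 = -1.0: reduced costs (13.0, 10.0), box minimizer x = (0.0, 0.0)
g(y_4) = b*y + (c1 - a1*y)*x1 + (c2 - a2*y)*x2 = 19*(-1.0) + 13.0*0.0 + 10.0*0.0 = -19.0 + 0.0 + 0.0 = -19.0


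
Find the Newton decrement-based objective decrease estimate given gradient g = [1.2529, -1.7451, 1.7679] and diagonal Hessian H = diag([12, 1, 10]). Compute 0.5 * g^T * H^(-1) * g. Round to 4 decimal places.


Step 1: H is diagonal, so H^(-1) * g = [0.1044, -1.7451, 0.1768].
Step 2: g^T H^(-1) g = sum_i g_i^2 / H_ii
  = (1.2529)^2/12 + (-1.7451)^2/1 + (1.7679)^2/10
  = 0.1308 + 3.0454 + 0.3125 = 3.4887
Step 3: Objective decrease = 0.5 * g^T H^(-1) g = 1.7444


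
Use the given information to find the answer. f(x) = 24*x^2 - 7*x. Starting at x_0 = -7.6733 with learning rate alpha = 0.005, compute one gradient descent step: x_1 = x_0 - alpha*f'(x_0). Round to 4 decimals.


We compute the gradient at x_0 and apply the update.
f'(x) = 48*x - 7
f'(-7.6733) = 48*-7.6733 - 7 = -375.3184
x_1 = -7.6733 - 0.005*-375.3184 = -5.7967


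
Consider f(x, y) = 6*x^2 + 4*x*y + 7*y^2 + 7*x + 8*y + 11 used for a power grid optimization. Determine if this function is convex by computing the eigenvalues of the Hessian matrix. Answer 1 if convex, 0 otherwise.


The Hessian of f(x,y) = 6*x^2 + 4*x*y + 7*y^2 + 7*x + 8*y + 11 is:
H = [[12, 4], [4, 14]]
Trace = 12 + 14 = 26
Determinant = 12*14 - (4)^2 = 152
Discriminant = (26)^2 - 4*152 = 68.0
Eigenvalues: lambda_1 = 8.8769, lambda_2 = 17.1231
The function is convex.

1


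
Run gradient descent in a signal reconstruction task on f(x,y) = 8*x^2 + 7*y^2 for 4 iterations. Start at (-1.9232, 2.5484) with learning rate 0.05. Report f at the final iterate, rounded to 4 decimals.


Gradient descent on f(x,y) = 8*x^2 + 7*y^2.
Starting point: (-1.9232, 2.5484), alpha = 0.05
Step 1: grad_x = 2*8*-1.9232 = -30.7712, grad_y = 2*7*2.5484 = 35.6776
  x_1 = -1.9232 - 0.05*-30.7712 = -0.3846
  y_1 = 2.5484 - 0.05*35.6776 = 0.7645
Step 2: grad_x = 2*8*-0.3846 = -6.1542, grad_y = 2*7*0.7645 = 10.7033
  x_2 = -0.3846 - 0.05*-6.1542 = -0.0769
  y_2 = 0.7645 - 0.05*10.7033 = 0.2294
Step 3: grad_x = 2*8*-0.0769 = -1.2308, grad_y = 2*7*0.2294 = 3.211
  x_3 = -0.0769 - 0.05*-1.2308 = -0.0154
  y_3 = 0.2294 - 0.05*3.211 = 0.0688
Step 4: grad_x = 2*8*-0.0154 = -0.2462, grad_y = 2*7*0.0688 = 0.9633
  x_4 = -0.0154 - 0.05*-0.2462 = -0.0031
  y_4 = 0.0688 - 0.05*0.9633 = 0.0206
f(-0.0031, 0.0206) = 8*(-0.0031)^2 + 7*0.0206^2 = 0.0031


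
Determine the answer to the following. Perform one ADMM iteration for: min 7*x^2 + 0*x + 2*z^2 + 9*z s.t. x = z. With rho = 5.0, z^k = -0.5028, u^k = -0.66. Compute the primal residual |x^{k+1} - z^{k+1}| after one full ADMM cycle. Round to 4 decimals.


ADMM iteration with rho = 5.0, z^k = -0.5028, u^k = -0.66
Step 1: x-update.
Minimize 7*x^2 + 0*x + (5.0/2)*(x + 0.5028 - 0.66)^2
FOC: (2*7 + 5.0)*x = 0 + 5.0*(-0.5028 + 0.66)
x^{k+1} = 0.0414
Step 2: z-update.
Minimize 2*z^2 + 9*z + (5.0/2)*(0.0414 - z - 0.66)^2
FOC: (2*2 + 5.0)*z = -9 + 5.0*(0.0414 - 0.66)
z^{k+1} = -1.3437
Step 3: u-update.
u^{k+1} = -0.66 + 0.0414 + 1.3437 = 0.7251
Step 4: Primal residual = |0.0414 + 1.3437| = 1.3851


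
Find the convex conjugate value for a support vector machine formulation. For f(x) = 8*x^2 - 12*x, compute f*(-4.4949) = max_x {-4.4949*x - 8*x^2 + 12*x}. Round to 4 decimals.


f*(y) = sup_x {y*x - a*x^2 - b*x} = sup_x {(y-b)*x - a*x^2}
FOC: (y - b) - 2a*x = 0 => x* = (y - b)/(2a)
x* = (-4.4949 + 12)/(2*8) = 0.4691
f*(-4.4949) = (y-b)^2/(4a) = (-4.4949 + 12)^2/(4*8)
= 56.3265/32 = 1.7602


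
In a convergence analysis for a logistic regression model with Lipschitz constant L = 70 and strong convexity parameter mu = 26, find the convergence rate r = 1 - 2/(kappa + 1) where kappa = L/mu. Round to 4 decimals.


Step 1: Compute the condition number.
kappa = L/mu = 70/26 = 2.6923
Step 2: Compute the convergence rate.
r = 1 - 2/(kappa + 1) = 1 - 2*mu/(L + mu) = (L - mu)/(L + mu) = 44/96 = 0.4583


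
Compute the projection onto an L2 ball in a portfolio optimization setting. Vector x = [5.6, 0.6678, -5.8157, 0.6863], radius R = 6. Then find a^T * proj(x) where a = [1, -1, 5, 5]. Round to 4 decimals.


Step 1: Compute ||x|| (intermediates to 6 decimals).
||x|| = sqrt(5.6^2 + 0.6678^2 + (-5.8157)^2 + 0.6863^2) = 8.13015
Step 2: Project.
Since ||x|| > R, scale = R/||x|| = 6/8.13015 = 0.737994, proj(x) = scale * x
proj(x) = [4.132766, 0.492832, -4.291952, 0.506485]
Step 3: Dot product.
a^T * proj(x) = 1*4.132766 - 1*0.492832 + 5*(-4.291952) + 5*0.506485 = -15.2874


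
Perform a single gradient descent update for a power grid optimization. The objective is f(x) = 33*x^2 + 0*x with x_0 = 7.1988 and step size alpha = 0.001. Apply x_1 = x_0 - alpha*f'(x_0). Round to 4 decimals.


We compute the gradient at x_0 and apply the update.
f'(x) = 66*x + 0
f'(7.1988) = 66*7.1988 + 0 = 475.1208
x_1 = 7.1988 - 0.001*475.1208 = 6.7237


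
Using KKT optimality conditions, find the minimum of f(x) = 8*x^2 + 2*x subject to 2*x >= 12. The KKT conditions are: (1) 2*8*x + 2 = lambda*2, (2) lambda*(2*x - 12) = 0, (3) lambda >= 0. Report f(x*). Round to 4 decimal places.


Step 1: Try lambda = 0 (constraint inactive).
x_unc = -2/(2*8) = -0.125
Check: 2*-0.125 = -0.25 < 12 -- violated!
Step 2: Constraint must be active: 2*x = 12
x* = 12/2 = 6.0
lambda = (2*8*6.0 + 2)/2 = 49.0
Step 3: Compute optimal value.
f(x*) = 8*6.0^2 + 2*6.0 = 300.0


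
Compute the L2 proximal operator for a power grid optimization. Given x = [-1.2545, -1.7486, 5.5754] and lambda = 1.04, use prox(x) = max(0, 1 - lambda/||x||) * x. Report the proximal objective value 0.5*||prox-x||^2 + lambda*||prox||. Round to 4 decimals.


Step 1: Compute ||x||.
||x|| = 5.9763
Step 2: Compute scaling factor.
scale = max(0, 1 - 1.04/5.9763) = 0.826
Step 3: prox(x) = [-1.0362, -1.4443, 4.6052]
||prox(x)|| = 4.9363
Step 4: Proximal objective.
0.5*||prox-x||^2 = 0.5408
lambda*||prox|| = 5.1338
Total = 5.6746


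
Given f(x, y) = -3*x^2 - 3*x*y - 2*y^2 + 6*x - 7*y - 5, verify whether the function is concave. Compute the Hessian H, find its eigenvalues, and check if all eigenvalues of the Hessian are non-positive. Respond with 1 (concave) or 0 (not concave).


The Hessian of f(x,y) = -3*x^2 - 3*x*y - 2*y^2 + 6*x - 7*y - 5 is:
H = [[-6, -3], [-3, -4]]
Trace = -6 - 4 = -10
Determinant = -6*-4 - (-3)^2 = 15
Discriminant = (-10)^2 - 4*15 = 40.0
Eigenvalues: lambda_1 = -8.1623, lambda_2 = -1.8377
The function is concave.

1


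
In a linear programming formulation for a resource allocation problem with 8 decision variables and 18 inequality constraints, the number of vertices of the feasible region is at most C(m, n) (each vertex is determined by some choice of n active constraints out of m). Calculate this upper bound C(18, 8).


Each vertex corresponds to some choice of n active constraints out of m, so the number of vertices is at most C(m, n) = m! / (n!(m-n)!).
m = 18, n = 8
Numerator: 18 * 17 * 16 * 15 * 14 * 13 * 12 * 11
Denominator: 8! = 40320
C(18, 8) = 43758


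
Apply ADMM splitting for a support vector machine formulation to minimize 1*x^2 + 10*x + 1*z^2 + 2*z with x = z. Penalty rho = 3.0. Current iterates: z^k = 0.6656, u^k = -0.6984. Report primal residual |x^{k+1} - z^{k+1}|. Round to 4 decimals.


ADMM iteration with rho = 3.0, z^k = 0.6656, u^k = -0.6984
Step 1: x-update.
Minimize 1*x^2 + 10*x + (3.0/2)*(x - 0.6656 - 0.6984)^2
FOC: (2*1 + 3.0)*x = -10 + 3.0*(0.6656 + 0.6984)
x^{k+1} = -1.1816
Step 2: z-update.
Minimize 1*z^2 + 2*z + (3.0/2)*(-1.1816 - z - 0.6984)^2
FOC: (2*1 + 3.0)*z = -2 + 3.0*(-1.1816 - 0.6984)
z^{k+1} = -1.528
Step 3: u-update.
u^{k+1} = -0.6984 - 1.1816 + 1.528 = -0.352
Step 4: Primal residual = |-1.1816 + 1.528| = 0.3464


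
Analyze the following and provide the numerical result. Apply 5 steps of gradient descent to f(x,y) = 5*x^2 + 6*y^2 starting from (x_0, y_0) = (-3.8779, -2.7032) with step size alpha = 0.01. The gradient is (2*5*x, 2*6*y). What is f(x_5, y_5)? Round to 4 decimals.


Gradient descent on f(x,y) = 5*x^2 + 6*y^2.
Starting point: (-3.8779, -2.7032), alpha = 0.01
Step 1: grad_x = 2*5*-3.8779 = -38.779, grad_y = 2*6*-2.7032 = -32.4384
  x_1 = -3.8779 - 0.01*-38.779 = -3.4901
  y_1 = -2.7032 - 0.01*-32.4384 = -2.3788
Step 2: grad_x = 2*5*-3.4901 = -34.9011, grad_y = 2*6*-2.3788 = -28.5458
  x_2 = -3.4901 - 0.01*-34.9011 = -3.1411
  y_2 = -2.3788 - 0.01*-28.5458 = -2.0934
Step 3: grad_x = 2*5*-3.1411 = -31.411, grad_y = 2*6*-2.0934 = -25.1203
  x_3 = -3.1411 - 0.01*-31.411 = -2.827
  y_3 = -2.0934 - 0.01*-25.1203 = -1.8422
Step 4: grad_x = 2*5*-2.827 = -28.2699, grad_y = 2*6*-1.8422 = -22.1059
  x_4 = -2.827 - 0.01*-28.2699 = -2.5443
  y_4 = -1.8422 - 0.01*-22.1059 = -1.6211
Step 5: grad_x = 2*5*-2.5443 = -25.4429, grad_y = 2*6*-1.6211 = -19.4532
  x_5 = -2.5443 - 0.01*-25.4429 = -2.2899
  y_5 = -1.6211 - 0.01*-19.4532 = -1.4266
f(-2.2899, -1.4266) = 5*(-2.2899)^2 + 6*(-1.4266)^2 = 38.4278


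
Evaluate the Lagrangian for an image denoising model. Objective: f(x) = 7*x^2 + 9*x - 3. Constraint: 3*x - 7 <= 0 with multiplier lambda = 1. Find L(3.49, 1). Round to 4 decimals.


Step 1: Evaluate f(x).
f(3.49) = 7*3.49^2 + 9*3.49 - 3 = 113.6707
Step 2: Evaluate g(x).
g(3.49) = 3*3.49 - 7 = 3.47
Step 3: Compute Lagrangian.
L = 113.6707 + 1*3.47 = 117.1407


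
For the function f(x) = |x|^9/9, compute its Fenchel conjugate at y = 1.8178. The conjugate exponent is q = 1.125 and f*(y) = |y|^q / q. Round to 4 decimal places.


The conjugate exponent q satisfies 1/p + 1/q = 1.
p = 9, so q = 9/(9 - 1) = 1.125
|y|^q = 1.8178^1.125 = 1.9588
f*(1.8178) = 1.9588 / 1.125 = 1.7412


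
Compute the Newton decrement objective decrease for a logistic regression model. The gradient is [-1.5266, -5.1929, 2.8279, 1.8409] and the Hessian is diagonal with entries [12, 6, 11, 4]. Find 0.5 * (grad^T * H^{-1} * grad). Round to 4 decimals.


Step 1: H is diagonal, so H^(-1) * g = [-0.1272, -0.8655, 0.2571, 0.4602].
Step 2: g^T H^(-1) g = sum_i g_i^2 / H_ii
  = (-1.5266)^2/12 + (-5.1929)^2/6 + (2.8279)^2/11 + (1.8409)^2/4
  = 0.1942 + 4.4944 + 0.727 + 0.8472 = 6.2628
Step 3: Objective decrease = 0.5 * g^T H^(-1) g = 3.1314


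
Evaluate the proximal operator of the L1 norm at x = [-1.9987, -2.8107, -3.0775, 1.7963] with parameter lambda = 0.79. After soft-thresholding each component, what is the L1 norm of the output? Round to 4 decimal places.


Soft-thresholding with lambda = 0.79:
prox(-1.9987) = sign(-1.9987)*max(|-1.9987| - 0.79, 0) = -1.2087
prox(-2.8107) = sign(-2.8107)*max(|-2.8107| - 0.79, 0) = -2.0207
prox(-3.0775) = sign(-3.0775)*max(|-3.0775| - 0.79, 0) = -2.2875
prox(1.7963) = sign(1.7963)*max(|1.7963| - 0.79, 0) = 1.0063
prox(x) = [-1.2087, -2.0207, -2.2875, 1.0063]
||prox(x)||_1 = 1.2087 + 2.0207 + 2.2875 + 1.0063 = 6.5232


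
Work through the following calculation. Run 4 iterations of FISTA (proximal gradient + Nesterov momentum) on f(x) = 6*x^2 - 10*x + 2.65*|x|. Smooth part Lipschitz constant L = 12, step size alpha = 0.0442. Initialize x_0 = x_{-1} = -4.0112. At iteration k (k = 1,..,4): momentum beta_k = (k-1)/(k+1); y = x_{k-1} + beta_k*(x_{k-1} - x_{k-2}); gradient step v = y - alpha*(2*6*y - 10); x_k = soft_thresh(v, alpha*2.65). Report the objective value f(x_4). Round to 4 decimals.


FISTA on f(x) = 6*x^2 - 10*x + 2.65*|x|
L = 12, alpha = 0.0442
Iteration 1: beta = 0.0, y = -4.0112 + 0.0*(-4.0112 + 4.0112) = -4.0112
  grad(y) = -58.1344, v = y - alpha*grad = -1.4417
  prox(v) = soft_thresh(-1.4417, 0.1171) = -1.3245
Iteration 2: beta = 0.3333, y = -1.3245 + 0.3333*(-1.3245 + 4.0112) = -0.429
  grad(y) = -15.1477, v = y - alpha*grad = 0.2406
  prox(v) = soft_thresh(0.2406, 0.1171) = 0.1234
Iteration 3: beta = 0.5, y = 0.1234 + 0.5*(0.1234 + 1.3245) = 0.8474
  grad(y) = 0.1688, v = y - alpha*grad = 0.8399
  prox(v) = soft_thresh(0.8399, 0.1171) = 0.7228
Iteration 4: beta = 0.6, y = 0.7228 + 0.6*(0.7228 - 0.1234) = 1.0824
  grad(y) = 2.9893, v = y - alpha*grad = 0.9503
  prox(v) = soft_thresh(0.9503, 0.1171) = 0.8332
f(x_4) = 6*0.8332^2 - 10*0.8332 + 2.65*|0.8332| = -1.9587


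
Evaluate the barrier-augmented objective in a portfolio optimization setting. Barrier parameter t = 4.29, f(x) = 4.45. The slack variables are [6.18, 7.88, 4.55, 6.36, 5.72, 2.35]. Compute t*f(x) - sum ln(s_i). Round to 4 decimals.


Step 1: Compute log-barrier.
ln values: [1.8213, 2.0643, 1.5151, 1.85, 1.744, 0.8544]
phi = -(1.8213 + 2.0643 + 1.5151 + 1.85 + 1.744 + 0.8544) = -9.8492
Step 2: Compute augmented objective.
t*f(x) = 4.29*4.45 = 19.0905
Total = 19.0905 - 9.8492 = 9.2413


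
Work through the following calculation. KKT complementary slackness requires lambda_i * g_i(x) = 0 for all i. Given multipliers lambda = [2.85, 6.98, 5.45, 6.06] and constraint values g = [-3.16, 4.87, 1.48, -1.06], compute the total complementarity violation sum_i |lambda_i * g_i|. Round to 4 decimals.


KKT complementary slackness check:
lambda_1 * g_1 = 2.85 * -3.16 = -9.006
lambda_2 * g_2 = 6.98 * 4.87 = 33.9926
lambda_3 * g_3 = 5.45 * 1.48 = 8.066
lambda_4 * g_4 = 6.06 * -1.06 = -6.4236
Total violation = 9.006 + 33.9926 + 8.066 + 6.4236 = 57.4882


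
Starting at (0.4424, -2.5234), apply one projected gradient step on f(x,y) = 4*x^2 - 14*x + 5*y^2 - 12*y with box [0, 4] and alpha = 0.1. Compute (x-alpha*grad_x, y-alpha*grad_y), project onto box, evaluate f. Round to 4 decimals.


Step 1: Compute gradient at (0.4424, -2.5234).
grad_x = 2*4*0.4424 - 14 = -10.4608
grad_y = 2*5*-2.5234 - 12 = -37.234
Step 2: Gradient step.
x_raw = 0.4424 - 0.1*-10.4608 = 1.4885
y_raw = -2.5234 - 0.1*-37.234 = 1.2
Step 3: Project onto [0, 4].
x_proj = clip(1.4885) = 1.4885
y_proj = clip(1.2) = 1.2
Step 4: Evaluate f.
f(1.4885, 1.2) = -19.1764


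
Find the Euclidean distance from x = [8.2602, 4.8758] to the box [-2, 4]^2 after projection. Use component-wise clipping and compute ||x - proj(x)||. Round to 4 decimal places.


Project each component onto [-2, 4].
clip(8.2602) = 4.0, clip(4.8758) = 4.0
Projection = [4.0, 4.0]
Squared diffs: [18.1493, 0.767]
Distance = sqrt(18.9163) = 4.3493


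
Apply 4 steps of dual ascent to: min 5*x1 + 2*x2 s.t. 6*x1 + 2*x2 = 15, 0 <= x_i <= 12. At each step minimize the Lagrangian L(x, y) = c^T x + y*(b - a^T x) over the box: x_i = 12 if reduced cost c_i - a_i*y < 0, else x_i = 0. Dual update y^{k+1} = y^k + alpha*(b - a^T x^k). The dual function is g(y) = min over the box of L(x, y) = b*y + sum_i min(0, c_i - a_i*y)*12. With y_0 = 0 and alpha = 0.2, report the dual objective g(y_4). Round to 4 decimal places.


Dual ascent for LP: min 5*x1 + 2*x2, 6*x1 + 2*x2 = 15, 0 <= x_i <= 12
Step 1: y^k = 0.0, reduced costs: (5.0, 2.0)
  x^k = (0.0, 0.0), subgradient = b - a^T x = 15.0
  y^{k+1} = 0.0 + 0.2*15.0 = 3.0
Step 2: y^k = 3.0, reduced costs: (-13.0, -4.0)
  x^k = (12.0, 12.0), subgradient = b - a^T x = -81.0
  y^{k+1} = 3.0 + 0.2*-81.0 = -13.2
Step 3: y^k = -13.2, reduced costs: (84.2, 28.4)
  x^k = (0.0, 0.0), subgradient = b - a^T x = 15.0
  y^{k+1} = -13.2 + 0.2*15.0 = -10.2
Step 4: y^k = -10.2, reduced costs: (66.2, 22.4)
  x^k = (0.0, 0.0), subgradient = b - a^T x = 15.0
  y^{k+1} = -10.2 + 0.2*15.0 = -7.2
Dual objective at y_4 = -7.2: reduced costs (48.2, 16.4), box minimizer x = (0.0, 0.0)
g(y_4) = b*y + (c1 - a1*y)*x1 + (c2 - a2*y)*x2 = 15*(-7.2) + 48.2*0.0 + 16.4*0.0 = -108.0 + 0.0 + 0.0 = -108.0


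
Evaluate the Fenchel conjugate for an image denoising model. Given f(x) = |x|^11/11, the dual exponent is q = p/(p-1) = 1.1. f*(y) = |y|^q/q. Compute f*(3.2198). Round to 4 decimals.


The conjugate exponent q satisfies 1/p + 1/q = 1.
p = 11, so q = 11/(11 - 1) = 1.1
|y|^q = 3.2198^1.1 = 3.6192
f*(3.2198) = 3.6192 / 1.1 = 3.2902


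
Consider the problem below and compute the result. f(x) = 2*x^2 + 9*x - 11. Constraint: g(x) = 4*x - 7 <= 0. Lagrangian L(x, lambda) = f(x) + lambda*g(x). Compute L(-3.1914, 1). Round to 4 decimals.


Step 1: Evaluate f(x).
f(-3.1914) = 2*(-3.1914)^2 + 9*(-3.1914) - 11 = -19.3525
Step 2: Evaluate g(x).
g(-3.1914) = 4*-3.1914 - 7 = -19.7656
Step 3: Compute Lagrangian.
L = -19.3525 + 1*-19.7656 = -39.1181


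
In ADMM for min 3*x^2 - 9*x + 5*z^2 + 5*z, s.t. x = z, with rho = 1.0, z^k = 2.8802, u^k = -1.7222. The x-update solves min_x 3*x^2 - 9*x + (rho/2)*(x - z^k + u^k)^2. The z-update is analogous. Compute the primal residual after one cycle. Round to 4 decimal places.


ADMM iteration with rho = 1.0, z^k = 2.8802, u^k = -1.7222
Step 1: x-update.
Minimize 3*x^2 - 9*x + (1.0/2)*(x - 2.8802 - 1.7222)^2
FOC: (2*3 + 1.0)*x = 9 + 1.0*(2.8802 + 1.7222)
x^{k+1} = 1.9432
Step 2: z-update.
Minimize 5*z^2 + 5*z + (1.0/2)*(1.9432 - z - 1.7222)^2
FOC: (2*5 + 1.0)*z = -5 + 1.0*(1.9432 - 1.7222)
z^{k+1} = -0.4345
Step 3: u-update.
u^{k+1} = -1.7222 + 1.9432 + 0.4345 = 0.6555
Step 4: Primal residual = |1.9432 + 0.4345| = 2.3777


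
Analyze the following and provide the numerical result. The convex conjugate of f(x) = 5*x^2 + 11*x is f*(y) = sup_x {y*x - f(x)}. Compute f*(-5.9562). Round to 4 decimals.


f*(y) = sup_x {y*x - a*x^2 - b*x} = sup_x {(y-b)*x - a*x^2}
FOC: (y - b) - 2a*x = 0 => x* = (y - b)/(2a)
x* = (-5.9562 - 11)/(2*5) = -1.6956
f*(-5.9562) = (y-b)^2/(4a) = (-5.9562 - 11)^2/(4*5)
= 287.5127/20 = 14.3756


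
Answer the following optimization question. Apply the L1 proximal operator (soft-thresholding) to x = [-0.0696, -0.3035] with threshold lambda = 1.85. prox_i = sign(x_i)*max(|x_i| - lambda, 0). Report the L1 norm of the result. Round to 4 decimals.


Soft-thresholding with lambda = 1.85:
prox(-0.0696) = sign(-0.0696)*max(|-0.0696| - 1.85, 0) = 0.0
prox(-0.3035) = sign(-0.3035)*max(|-0.3035| - 1.85, 0) = 0.0
prox(x) = [0.0, 0.0]
||prox(x)||_1 = 0.0 + 0.0 = 0.0


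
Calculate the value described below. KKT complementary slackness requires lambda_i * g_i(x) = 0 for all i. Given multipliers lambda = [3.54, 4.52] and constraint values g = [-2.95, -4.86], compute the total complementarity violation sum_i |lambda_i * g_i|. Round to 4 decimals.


KKT complementary slackness check:
lambda_1 * g_1 = 3.54 * -2.95 = -10.443
lambda_2 * g_2 = 4.52 * -4.86 = -21.9672
Total violation = 10.443 + 21.9672 = 32.4102


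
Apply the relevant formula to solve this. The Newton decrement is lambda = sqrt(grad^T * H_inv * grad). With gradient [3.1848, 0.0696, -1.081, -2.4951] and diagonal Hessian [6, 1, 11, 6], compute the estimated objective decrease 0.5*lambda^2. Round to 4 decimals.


Step 1: H is diagonal, so H^(-1) * g = [0.5308, 0.0696, -0.0983, -0.4159].
Step 2: g^T H^(-1) g = sum_i g_i^2 / H_ii
  = (3.1848)^2/6 + (0.0696)^2/1 + (-1.081)^2/11 + (-2.4951)^2/6
  = 1.6905 + 0.0048 + 0.1062 + 1.0376 = 2.8392
Step 3: Objective decrease = 0.5 * g^T H^(-1) g = 1.4196


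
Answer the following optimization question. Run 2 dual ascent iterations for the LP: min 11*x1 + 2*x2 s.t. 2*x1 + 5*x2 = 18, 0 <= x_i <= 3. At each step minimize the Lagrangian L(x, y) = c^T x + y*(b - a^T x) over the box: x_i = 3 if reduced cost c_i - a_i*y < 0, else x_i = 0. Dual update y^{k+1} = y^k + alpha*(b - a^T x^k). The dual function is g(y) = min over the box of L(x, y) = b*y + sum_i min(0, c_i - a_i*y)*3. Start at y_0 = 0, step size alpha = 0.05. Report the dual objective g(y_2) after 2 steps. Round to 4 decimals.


Dual ascent for LP: min 11*x1 + 2*x2, 2*x1 + 5*x2 = 18, 0 <= x_i <= 3
Step 1: y^k = 0.0, reduced costs: (11.0, 2.0)
  x^k = (0.0, 0.0), subgradient = b - a^T x = 18.0
  y^{k+1} = 0.0 + 0.05*18.0 = 0.9
Step 2: y^k = 0.9, reduced costs: (9.2, -2.5)
  x^k = (0.0, 3.0), subgradient = b - a^T x = 3.0
  y^{k+1} = 0.9 + 0.05*3.0 = 1.05
Dual objective at y_2 = 1.05: reduced costs (8.9, -3.25), box minimizer x = (0.0, 3.0)
g(y_2) = b*y + (c1 - a1*y)*x1 + (c2 - a2*y)*x2 = 18*1.05 + 8.9*0.0 + (-3.25)*3.0 = 18.9 + 0.0 - 9.75 = 9.15


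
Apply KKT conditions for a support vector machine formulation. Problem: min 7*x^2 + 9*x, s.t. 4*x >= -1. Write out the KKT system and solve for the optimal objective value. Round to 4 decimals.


Step 1: Try lambda = 0 (constraint inactive).
x_unc = -9/(2*7) = -0.6429
Check: 4*-0.6429 = -2.5716 < -1 -- violated!
Step 2: Constraint must be active: 4*x = -1
x* = -1/4 = -0.25
lambda = (2*7*(-0.25) + 9)/4 = 1.375
Step 3: Compute optimal value.
f(x*) = 7*(-0.25)^2 + 9*(-0.25) = -1.8125


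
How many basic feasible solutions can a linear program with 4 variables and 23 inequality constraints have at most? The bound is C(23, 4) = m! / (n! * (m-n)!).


Each vertex corresponds to some choice of n active constraints out of m, so the number of vertices is at most C(m, n) = m! / (n!(m-n)!).
m = 23, n = 4
Numerator: 23 * 22 * 21 * 20
Denominator: 4! = 24
C(23, 4) = 8855


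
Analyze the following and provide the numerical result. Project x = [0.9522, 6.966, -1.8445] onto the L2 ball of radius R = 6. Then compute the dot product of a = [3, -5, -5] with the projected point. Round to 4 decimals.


Step 1: Compute ||x|| (intermediates to 6 decimals).
||x|| = sqrt(0.9522^2 + 6.966^2 + (-1.8445)^2) = 7.268701
Step 2: Project.
Since ||x|| > R, scale = R/||x|| = 6/7.268701 = 0.825457, proj(x) = scale * x
proj(x) = [0.786, 5.750133, -1.522555]
Step 3: Dot product.
a^T * proj(x) = 3*0.786 - 5*5.750133 - 5*(-1.522555) = -18.7799


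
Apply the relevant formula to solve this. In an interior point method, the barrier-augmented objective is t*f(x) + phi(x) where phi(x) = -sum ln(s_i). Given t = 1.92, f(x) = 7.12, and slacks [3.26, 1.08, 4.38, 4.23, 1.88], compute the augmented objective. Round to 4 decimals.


Step 1: Compute log-barrier.
ln values: [1.1817, 0.077, 1.477, 1.4422, 0.6313]
phi = -(1.1817 + 0.077 + 1.477 + 1.4422 + 0.6313) = -4.8092
Step 2: Compute augmented objective.
t*f(x) = 1.92*7.12 = 13.6704
Total = 13.6704 - 4.8092 = 8.8612


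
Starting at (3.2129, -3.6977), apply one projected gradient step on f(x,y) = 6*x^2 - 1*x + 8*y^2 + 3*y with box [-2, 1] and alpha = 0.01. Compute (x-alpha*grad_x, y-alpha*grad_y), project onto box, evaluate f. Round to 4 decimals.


Step 1: Compute gradient at (3.2129, -3.6977).
grad_x = 2*6*3.2129 - 1 = 37.5548
grad_y = 2*8*-3.6977 + 3 = -56.1632
Step 2: Gradient step.
x_raw = 3.2129 - 0.01*37.5548 = 2.8374
y_raw = -3.6977 - 0.01*-56.1632 = -3.1361
Step 3: Project onto [-2, 1].
x_proj = clip(2.8374) = 1.0
y_proj = clip(-3.1361) = -2.0
Step 4: Evaluate f.
f(1.0, -2.0) = 31.0


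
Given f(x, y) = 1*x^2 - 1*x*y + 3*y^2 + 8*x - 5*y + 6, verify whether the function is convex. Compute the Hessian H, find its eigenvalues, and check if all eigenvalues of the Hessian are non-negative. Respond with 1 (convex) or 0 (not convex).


The Hessian of f(x,y) = 1*x^2 - 1*x*y + 3*y^2 + 8*x - 5*y + 6 is:
H = [[2, -1], [-1, 6]]
Trace = 2 + 6 = 8
Determinant = 2*6 - (-1)^2 = 11
Discriminant = (8)^2 - 4*11 = 20.0
Eigenvalues: lambda_1 = 1.7639, lambda_2 = 6.2361
The function is convex.

1


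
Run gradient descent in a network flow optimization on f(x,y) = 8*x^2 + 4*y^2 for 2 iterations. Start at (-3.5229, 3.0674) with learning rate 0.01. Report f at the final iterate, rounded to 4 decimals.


Gradient descent on f(x,y) = 8*x^2 + 4*y^2.
Starting point: (-3.5229, 3.0674), alpha = 0.01
Step 1: grad_x = 2*8*-3.5229 = -56.3664, grad_y = 2*4*3.0674 = 24.5392
  x_1 = -3.5229 - 0.01*-56.3664 = -2.9592
  y_1 = 3.0674 - 0.01*24.5392 = 2.822
Step 2: grad_x = 2*8*-2.9592 = -47.3478, grad_y = 2*4*2.822 = 22.5761
  x_2 = -2.9592 - 0.01*-47.3478 = -2.4858
  y_2 = 2.822 - 0.01*22.5761 = 2.5962
f(-2.4858, 2.5962) = 8*(-2.4858)^2 + 4*2.5962^2 = 76.394


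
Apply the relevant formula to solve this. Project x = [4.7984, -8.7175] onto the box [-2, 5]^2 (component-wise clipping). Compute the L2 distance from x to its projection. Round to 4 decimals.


Project each component onto [-2, 5].
clip(4.7984) = 4.7984, clip(-8.7175) = -2.0
Projection = [4.7984, -2.0]
Squared diffs: [0.0, 45.1248]
Distance = sqrt(45.1248) = 6.7175


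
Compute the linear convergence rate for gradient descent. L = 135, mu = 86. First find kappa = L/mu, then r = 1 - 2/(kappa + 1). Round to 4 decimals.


Step 1: Compute the condition number.
kappa = L/mu = 135/86 = 1.5698
Step 2: Compute the convergence rate.
r = 1 - 2/(kappa + 1) = 1 - 2*mu/(L + mu) = (L - mu)/(L + mu) = 49/221 = 0.2217


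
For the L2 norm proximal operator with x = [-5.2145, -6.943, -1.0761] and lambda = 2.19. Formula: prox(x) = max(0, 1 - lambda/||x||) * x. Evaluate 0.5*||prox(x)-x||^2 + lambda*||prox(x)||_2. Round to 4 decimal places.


Step 1: Compute ||x||.
||x|| = 8.7495
Step 2: Compute scaling factor.
scale = max(0, 1 - 2.19/8.7495) = 0.7497
Step 3: prox(x) = [-3.9093, -5.2052, -0.8068]
||prox(x)|| = 6.5595
Step 4: Proximal objective.
0.5*||prox-x||^2 = 2.3981
lambda*||prox|| = 14.3653
Total = 16.7634


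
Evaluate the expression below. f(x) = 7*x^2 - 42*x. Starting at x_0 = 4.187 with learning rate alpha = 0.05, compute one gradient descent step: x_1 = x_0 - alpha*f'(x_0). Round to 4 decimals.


We compute the gradient at x_0 and apply the update.
f'(x) = 14*x - 42
f'(4.187) = 14*4.187 - 42 = 16.618
x_1 = 4.187 - 0.05*16.618 = 3.3561


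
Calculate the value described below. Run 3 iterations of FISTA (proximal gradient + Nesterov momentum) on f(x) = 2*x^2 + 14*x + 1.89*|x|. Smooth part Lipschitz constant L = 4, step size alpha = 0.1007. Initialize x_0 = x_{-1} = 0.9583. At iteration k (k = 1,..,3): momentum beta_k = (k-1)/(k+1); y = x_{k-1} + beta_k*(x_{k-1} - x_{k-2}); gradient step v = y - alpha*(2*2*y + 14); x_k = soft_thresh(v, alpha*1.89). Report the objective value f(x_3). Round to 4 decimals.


FISTA on f(x) = 2*x^2 + 14*x + 1.89*|x|
L = 4, alpha = 0.1007
Iteration 1: beta = 0.0, y = 0.9583 + 0.0*(0.9583 - 0.9583) = 0.9583
  grad(y) = 17.8332, v = y - alpha*grad = -0.8375
  prox(v) = soft_thresh(-0.8375, 0.1903) = -0.6472
Iteration 2: beta = 0.3333, y = -0.6472 + 0.3333*(-0.6472 - 0.9583) = -1.1823
  grad(y) = 9.2706, v = y - alpha*grad = -2.1159
  prox(v) = soft_thresh(-2.1159, 0.1903) = -1.9256
Iteration 3: beta = 0.5, y = -1.9256 + 0.5*(-1.9256 + 0.6472) = -2.5648
  grad(y) = 3.7409, v = y - alpha*grad = -2.9415
  prox(v) = soft_thresh(-2.9415, 0.1903) = -2.7512
f(x_3) = 2*(-2.7512)^2 + 14*(-2.7512) + 1.89*|-2.7512| = -18.1788


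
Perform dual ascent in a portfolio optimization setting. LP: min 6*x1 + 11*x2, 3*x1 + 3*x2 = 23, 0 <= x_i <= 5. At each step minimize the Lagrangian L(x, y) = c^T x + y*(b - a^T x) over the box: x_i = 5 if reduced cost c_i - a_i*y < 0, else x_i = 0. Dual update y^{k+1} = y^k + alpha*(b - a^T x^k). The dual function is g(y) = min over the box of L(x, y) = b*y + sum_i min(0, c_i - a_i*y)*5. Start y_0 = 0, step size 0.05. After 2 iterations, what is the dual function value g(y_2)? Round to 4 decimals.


Dual ascent for LP: min 6*x1 + 11*x2, 3*x1 + 3*x2 = 23, 0 <= x_i <= 5
Step 1: y^k = 0.0, reduced costs: (6.0, 11.0)
  x^k = (0.0, 0.0), subgradient = b - a^T x = 23.0
  y^{k+1} = 0.0 + 0.05*23.0 = 1.15
Step 2: y^k = 1.15, reduced costs: (2.55, 7.55)
  x^k = (0.0, 0.0), subgradient = b - a^T x = 23.0
  y^{k+1} = 1.15 + 0.05*23.0 = 2.3
Dual objective at y_2 = 2.3: reduced costs (-0.9, 4.1), box minimizer x = (5.0, 0.0)
g(y_2) = b*y + (c1 - a1*y)*x1 + (c2 - a2*y)*x2 = 23*2.3 + (-0.9)*5.0 + 4.1*0.0 = 52.9 - 4.5 + 0.0 = 48.4


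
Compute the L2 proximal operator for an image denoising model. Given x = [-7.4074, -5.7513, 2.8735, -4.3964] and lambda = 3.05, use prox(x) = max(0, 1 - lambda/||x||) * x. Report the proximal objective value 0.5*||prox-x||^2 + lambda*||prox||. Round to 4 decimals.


Step 1: Compute ||x||.
||x|| = 10.7486
Step 2: Compute scaling factor.
scale = max(0, 1 - 3.05/10.7486) = 0.7162
Step 3: prox(x) = [-5.3055, -4.1193, 2.0581, -3.1489]
||prox(x)|| = 7.6986
Step 4: Proximal objective.
0.5*||prox-x||^2 = 4.6513
lambda*||prox|| = 23.4807
Total = 28.132


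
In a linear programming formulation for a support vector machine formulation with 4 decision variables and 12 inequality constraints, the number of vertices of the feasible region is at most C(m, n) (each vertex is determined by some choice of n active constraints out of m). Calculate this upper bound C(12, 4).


Each vertex corresponds to some choice of n active constraints out of m, so the number of vertices is at most C(m, n) = m! / (n!(m-n)!).
m = 12, n = 4
Numerator: 12 * 11 * 10 * 9
Denominator: 4! = 24
C(12, 4) = 495


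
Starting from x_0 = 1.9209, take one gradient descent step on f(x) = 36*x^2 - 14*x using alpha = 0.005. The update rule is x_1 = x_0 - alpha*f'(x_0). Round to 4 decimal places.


We compute the gradient at x_0 and apply the update.
f'(x) = 72*x - 14
f'(1.9209) = 72*1.9209 - 14 = 124.3048
x_1 = 1.9209 - 0.005*124.3048 = 1.2994


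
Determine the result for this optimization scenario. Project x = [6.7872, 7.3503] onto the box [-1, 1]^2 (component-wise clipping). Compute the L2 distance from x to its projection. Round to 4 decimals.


Project each component onto [-1, 1].
clip(6.7872) = 1.0, clip(7.3503) = 1.0
Projection = [1.0, 1.0]
Squared diffs: [33.4917, 40.3263]
Distance = sqrt(73.818) = 8.5917


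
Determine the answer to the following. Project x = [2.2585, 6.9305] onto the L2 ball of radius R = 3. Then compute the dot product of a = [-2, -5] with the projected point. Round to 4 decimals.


Step 1: Compute ||x|| (intermediates to 6 decimals).
||x|| = sqrt(2.2585^2 + 6.9305^2) = 7.289215
Step 2: Project.
Since ||x|| > R, scale = R/||x|| = 3/7.289215 = 0.411567, proj(x) = scale * x
proj(x) = [0.929524, 2.852365]
Step 3: Dot product.
a^T * proj(x) = -2*0.929524 - 5*2.852365 = -16.1209


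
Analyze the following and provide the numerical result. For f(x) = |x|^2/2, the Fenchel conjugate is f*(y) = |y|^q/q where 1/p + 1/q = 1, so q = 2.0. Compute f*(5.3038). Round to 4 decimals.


The conjugate exponent q satisfies 1/p + 1/q = 1.
p = 2, so q = 2/(2 - 1) = 2.0
|y|^q = 5.3038^2.0 = 28.1303
f*(5.3038) = 28.1303 / 2.0 = 14.0651


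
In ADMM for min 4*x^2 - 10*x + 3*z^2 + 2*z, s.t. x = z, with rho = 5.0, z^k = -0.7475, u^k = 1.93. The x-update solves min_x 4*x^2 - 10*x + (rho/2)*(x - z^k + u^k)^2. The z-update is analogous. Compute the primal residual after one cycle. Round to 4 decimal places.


ADMM iteration with rho = 5.0, z^k = -0.7475, u^k = 1.93
Step 1: x-update.
Minimize 4*x^2 - 10*x + (5.0/2)*(x + 0.7475 + 1.93)^2
FOC: (2*4 + 5.0)*x = 10 + 5.0*(-0.7475 - 1.93)
x^{k+1} = -0.2606
Step 2: z-update.
Minimize 3*z^2 + 2*z + (5.0/2)*(-0.2606 - z + 1.93)^2
FOC: (2*3 + 5.0)*z = -2 + 5.0*(-0.2606 + 1.93)
z^{k+1} = 0.577
Step 3: u-update.
u^{k+1} = 1.93 - 0.2606 - 0.577 = 1.0924
Step 4: Primal residual = |-0.2606 - 0.577| = 0.8376


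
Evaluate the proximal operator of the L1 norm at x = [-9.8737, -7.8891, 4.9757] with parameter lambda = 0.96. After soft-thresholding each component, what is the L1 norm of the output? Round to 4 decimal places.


Soft-thresholding with lambda = 0.96:
prox(-9.8737) = sign(-9.8737)*max(|-9.8737| - 0.96, 0) = -8.9137
prox(-7.8891) = sign(-7.8891)*max(|-7.8891| - 0.96, 0) = -6.9291
prox(4.9757) = sign(4.9757)*max(|4.9757| - 0.96, 0) = 4.0157
prox(x) = [-8.9137, -6.9291, 4.0157]
||prox(x)||_1 = 8.9137 + 6.9291 + 4.0157 = 19.8585


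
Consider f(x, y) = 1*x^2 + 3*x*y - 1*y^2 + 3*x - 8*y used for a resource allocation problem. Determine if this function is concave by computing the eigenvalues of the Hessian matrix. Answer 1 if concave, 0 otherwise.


The Hessian of f(x,y) = 1*x^2 + 3*x*y - 1*y^2 + 3*x - 8*y is:
H = [[2, 3], [3, -2]]
Trace = 2 - 2 = 0
Determinant = 2*-2 - (3)^2 = -13
Discriminant = (0)^2 - 4*-13 = 52.0
Eigenvalues: lambda_1 = -3.6056, lambda_2 = 3.6056
The function is not concave.

0
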